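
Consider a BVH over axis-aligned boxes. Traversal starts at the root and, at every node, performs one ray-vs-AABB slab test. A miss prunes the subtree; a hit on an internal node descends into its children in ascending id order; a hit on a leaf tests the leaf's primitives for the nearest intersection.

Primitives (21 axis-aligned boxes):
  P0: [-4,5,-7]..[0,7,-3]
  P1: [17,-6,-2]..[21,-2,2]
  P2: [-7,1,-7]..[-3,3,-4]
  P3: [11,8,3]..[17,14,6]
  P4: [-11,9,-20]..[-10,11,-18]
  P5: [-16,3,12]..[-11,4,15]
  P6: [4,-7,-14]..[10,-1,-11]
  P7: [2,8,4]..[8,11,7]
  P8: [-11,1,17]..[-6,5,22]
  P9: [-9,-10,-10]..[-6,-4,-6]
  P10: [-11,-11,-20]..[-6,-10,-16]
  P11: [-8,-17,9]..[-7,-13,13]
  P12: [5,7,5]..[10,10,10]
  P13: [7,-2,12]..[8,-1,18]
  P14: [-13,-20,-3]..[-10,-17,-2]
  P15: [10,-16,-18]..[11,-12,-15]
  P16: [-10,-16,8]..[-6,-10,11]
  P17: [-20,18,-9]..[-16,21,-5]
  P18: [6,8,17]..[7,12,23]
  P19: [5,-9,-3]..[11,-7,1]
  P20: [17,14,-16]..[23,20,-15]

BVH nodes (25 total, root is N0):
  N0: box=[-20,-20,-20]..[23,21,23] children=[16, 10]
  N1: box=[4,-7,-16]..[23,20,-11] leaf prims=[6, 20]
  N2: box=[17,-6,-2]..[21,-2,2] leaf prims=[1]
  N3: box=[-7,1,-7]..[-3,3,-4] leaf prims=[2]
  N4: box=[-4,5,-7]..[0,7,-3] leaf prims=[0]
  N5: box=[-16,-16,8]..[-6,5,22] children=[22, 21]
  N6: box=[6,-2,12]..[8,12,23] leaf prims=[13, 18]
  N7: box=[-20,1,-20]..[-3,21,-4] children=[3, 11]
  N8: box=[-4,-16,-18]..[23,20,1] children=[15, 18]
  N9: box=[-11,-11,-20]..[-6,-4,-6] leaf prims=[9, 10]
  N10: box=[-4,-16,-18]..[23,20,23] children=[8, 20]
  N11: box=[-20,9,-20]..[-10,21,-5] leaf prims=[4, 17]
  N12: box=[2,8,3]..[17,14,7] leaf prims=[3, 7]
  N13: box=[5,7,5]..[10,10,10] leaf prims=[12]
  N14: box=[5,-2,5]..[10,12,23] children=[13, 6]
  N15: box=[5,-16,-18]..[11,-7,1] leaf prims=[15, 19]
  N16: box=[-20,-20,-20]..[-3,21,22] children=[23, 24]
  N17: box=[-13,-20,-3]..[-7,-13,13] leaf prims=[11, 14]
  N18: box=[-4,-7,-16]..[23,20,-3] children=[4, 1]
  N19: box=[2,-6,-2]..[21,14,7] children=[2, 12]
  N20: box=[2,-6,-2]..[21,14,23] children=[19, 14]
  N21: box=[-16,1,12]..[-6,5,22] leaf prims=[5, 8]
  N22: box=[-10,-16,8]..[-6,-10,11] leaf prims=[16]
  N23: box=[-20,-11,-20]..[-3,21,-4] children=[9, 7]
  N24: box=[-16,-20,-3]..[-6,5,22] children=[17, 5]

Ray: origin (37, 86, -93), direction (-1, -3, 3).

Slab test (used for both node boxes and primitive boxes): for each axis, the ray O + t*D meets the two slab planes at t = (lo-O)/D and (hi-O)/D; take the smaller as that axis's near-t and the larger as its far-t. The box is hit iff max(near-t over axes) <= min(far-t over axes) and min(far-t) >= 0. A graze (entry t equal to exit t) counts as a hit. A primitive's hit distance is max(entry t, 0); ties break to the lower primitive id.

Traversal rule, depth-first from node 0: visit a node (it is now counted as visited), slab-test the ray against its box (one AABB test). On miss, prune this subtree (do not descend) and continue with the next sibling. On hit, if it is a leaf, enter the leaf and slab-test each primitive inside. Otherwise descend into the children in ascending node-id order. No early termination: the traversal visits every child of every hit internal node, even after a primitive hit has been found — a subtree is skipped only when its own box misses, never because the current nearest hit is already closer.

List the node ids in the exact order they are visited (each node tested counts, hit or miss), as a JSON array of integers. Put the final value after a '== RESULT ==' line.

Walk:
N0 x:[14,57] y:[65/3,106/3] z:[73/3,116/3] -> hit [73/3,106/3], descend [10, 16]
  N10 x:[14,41] y:[22,34] z:[25,116/3] -> hit [25,34], descend [8, 20]
    N8 x:[14,41] y:[22,34] z:[25,94/3] -> hit [25,94/3], descend [15, 18]
      N15 x:[26,32] y:[31,34] z:[25,94/3] -> hit [31,94/3] leaf, test {P15(miss), P19@t=31}
      N18 x:[14,41] y:[22,31] z:[77/3,30] -> hit [77/3,30], descend [1, 4]
        N1 x:[14,33] y:[22,31] z:[77/3,82/3] -> hit [77/3,82/3] leaf, test {P6(miss), P20(miss)}
        N4 x:[37,41] y:[79/3,27] z:[86/3,30] -> miss, prune
    N20 x:[16,35] y:[24,92/3] z:[91/3,116/3] -> hit [91/3,92/3], descend [14, 19]
      N14 x:[27,32] y:[74/3,88/3] z:[98/3,116/3] -> miss, prune
      N19 x:[16,35] y:[24,92/3] z:[91/3,100/3] -> hit [91/3,92/3], descend [2, 12]
        N2 x:[16,20] y:[88/3,92/3] z:[91/3,95/3] -> miss, prune
        N12 x:[20,35] y:[24,26] z:[32,100/3] -> miss, prune
  N16 x:[40,57] y:[65/3,106/3] z:[73/3,115/3] -> miss, prune

order=[0, 10, 8, 15, 18, 1, 4, 20, 14, 19, 2, 12, 16]  |boxes|=13  |leaves|=2  hit=P19

== RESULT ==
[0, 10, 8, 15, 18, 1, 4, 20, 14, 19, 2, 12, 16]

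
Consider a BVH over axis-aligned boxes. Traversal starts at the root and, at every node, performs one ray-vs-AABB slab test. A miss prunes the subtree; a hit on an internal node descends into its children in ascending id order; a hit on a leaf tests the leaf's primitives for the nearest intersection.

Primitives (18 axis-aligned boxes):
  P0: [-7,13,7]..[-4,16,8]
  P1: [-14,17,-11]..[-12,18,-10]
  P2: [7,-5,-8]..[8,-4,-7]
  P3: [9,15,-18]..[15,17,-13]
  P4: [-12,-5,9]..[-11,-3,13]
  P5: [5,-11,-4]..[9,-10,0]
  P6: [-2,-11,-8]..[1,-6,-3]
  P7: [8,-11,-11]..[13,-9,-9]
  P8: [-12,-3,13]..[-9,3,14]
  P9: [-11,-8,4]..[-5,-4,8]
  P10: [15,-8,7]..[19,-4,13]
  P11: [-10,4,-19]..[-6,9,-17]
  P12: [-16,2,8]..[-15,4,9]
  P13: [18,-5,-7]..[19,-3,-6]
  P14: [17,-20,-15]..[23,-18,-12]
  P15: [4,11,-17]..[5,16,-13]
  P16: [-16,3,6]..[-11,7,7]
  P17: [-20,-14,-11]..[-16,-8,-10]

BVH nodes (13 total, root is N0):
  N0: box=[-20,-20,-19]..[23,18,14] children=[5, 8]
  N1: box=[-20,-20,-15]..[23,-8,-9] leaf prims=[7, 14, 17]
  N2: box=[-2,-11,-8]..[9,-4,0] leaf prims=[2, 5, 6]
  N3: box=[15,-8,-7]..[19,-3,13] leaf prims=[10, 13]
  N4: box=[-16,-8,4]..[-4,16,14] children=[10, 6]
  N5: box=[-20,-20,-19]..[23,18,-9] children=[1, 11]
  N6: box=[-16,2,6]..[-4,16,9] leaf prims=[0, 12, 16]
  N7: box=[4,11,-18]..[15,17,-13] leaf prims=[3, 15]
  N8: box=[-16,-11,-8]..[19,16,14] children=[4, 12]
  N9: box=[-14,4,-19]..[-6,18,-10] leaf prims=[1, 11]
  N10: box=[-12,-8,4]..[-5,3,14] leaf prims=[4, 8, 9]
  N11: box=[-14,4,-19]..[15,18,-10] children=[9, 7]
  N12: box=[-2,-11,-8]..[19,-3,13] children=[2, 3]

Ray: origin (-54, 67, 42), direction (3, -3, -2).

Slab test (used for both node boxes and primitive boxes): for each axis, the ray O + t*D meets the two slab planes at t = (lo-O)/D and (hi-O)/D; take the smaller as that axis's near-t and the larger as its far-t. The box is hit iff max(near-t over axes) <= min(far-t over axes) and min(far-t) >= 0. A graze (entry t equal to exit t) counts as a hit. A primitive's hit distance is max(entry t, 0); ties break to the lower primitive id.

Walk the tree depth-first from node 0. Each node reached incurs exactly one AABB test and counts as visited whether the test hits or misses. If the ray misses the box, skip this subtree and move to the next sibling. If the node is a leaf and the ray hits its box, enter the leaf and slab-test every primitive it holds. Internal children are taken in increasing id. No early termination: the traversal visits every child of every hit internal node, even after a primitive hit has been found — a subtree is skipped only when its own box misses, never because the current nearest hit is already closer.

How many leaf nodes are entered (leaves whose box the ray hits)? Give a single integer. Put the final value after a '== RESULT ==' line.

Traverse from the root:
N0 x:[34/3,77/3] y:[49/3,29] z:[14,61/2] -> hit [49/3,77/3], descend [5, 8]
  N5 x:[34/3,77/3] y:[49/3,29] z:[51/2,61/2] -> hit [51/2,77/3], descend [1, 11]
    N1 x:[34/3,77/3] y:[25,29] z:[51/2,57/2] -> hit [51/2,77/3] leaf, test {P7(miss), P14(miss), P17(miss)}
    N11 x:[40/3,23] y:[49/3,21] z:[26,61/2] -> miss, prune
  N8 x:[38/3,73/3] y:[17,26] z:[14,25] -> hit [17,73/3], descend [4, 12]
    N4 x:[38/3,50/3] y:[17,25] z:[14,19] -> miss, prune
    N12 x:[52/3,73/3] y:[70/3,26] z:[29/2,25] -> hit [70/3,73/3], descend [2, 3]
      N2 x:[52/3,21] y:[71/3,26] z:[21,25] -> miss, prune
      N3 x:[23,73/3] y:[70/3,25] z:[29/2,49/2] -> hit [70/3,73/3] leaf, test {P10(miss), P13@t=24}

Summary -> nodes [0, 5, 1, 11, 8, 4, 12, 2, 3]; box-tests=9; leaf-entries=2; first=P13

== RESULT ==
2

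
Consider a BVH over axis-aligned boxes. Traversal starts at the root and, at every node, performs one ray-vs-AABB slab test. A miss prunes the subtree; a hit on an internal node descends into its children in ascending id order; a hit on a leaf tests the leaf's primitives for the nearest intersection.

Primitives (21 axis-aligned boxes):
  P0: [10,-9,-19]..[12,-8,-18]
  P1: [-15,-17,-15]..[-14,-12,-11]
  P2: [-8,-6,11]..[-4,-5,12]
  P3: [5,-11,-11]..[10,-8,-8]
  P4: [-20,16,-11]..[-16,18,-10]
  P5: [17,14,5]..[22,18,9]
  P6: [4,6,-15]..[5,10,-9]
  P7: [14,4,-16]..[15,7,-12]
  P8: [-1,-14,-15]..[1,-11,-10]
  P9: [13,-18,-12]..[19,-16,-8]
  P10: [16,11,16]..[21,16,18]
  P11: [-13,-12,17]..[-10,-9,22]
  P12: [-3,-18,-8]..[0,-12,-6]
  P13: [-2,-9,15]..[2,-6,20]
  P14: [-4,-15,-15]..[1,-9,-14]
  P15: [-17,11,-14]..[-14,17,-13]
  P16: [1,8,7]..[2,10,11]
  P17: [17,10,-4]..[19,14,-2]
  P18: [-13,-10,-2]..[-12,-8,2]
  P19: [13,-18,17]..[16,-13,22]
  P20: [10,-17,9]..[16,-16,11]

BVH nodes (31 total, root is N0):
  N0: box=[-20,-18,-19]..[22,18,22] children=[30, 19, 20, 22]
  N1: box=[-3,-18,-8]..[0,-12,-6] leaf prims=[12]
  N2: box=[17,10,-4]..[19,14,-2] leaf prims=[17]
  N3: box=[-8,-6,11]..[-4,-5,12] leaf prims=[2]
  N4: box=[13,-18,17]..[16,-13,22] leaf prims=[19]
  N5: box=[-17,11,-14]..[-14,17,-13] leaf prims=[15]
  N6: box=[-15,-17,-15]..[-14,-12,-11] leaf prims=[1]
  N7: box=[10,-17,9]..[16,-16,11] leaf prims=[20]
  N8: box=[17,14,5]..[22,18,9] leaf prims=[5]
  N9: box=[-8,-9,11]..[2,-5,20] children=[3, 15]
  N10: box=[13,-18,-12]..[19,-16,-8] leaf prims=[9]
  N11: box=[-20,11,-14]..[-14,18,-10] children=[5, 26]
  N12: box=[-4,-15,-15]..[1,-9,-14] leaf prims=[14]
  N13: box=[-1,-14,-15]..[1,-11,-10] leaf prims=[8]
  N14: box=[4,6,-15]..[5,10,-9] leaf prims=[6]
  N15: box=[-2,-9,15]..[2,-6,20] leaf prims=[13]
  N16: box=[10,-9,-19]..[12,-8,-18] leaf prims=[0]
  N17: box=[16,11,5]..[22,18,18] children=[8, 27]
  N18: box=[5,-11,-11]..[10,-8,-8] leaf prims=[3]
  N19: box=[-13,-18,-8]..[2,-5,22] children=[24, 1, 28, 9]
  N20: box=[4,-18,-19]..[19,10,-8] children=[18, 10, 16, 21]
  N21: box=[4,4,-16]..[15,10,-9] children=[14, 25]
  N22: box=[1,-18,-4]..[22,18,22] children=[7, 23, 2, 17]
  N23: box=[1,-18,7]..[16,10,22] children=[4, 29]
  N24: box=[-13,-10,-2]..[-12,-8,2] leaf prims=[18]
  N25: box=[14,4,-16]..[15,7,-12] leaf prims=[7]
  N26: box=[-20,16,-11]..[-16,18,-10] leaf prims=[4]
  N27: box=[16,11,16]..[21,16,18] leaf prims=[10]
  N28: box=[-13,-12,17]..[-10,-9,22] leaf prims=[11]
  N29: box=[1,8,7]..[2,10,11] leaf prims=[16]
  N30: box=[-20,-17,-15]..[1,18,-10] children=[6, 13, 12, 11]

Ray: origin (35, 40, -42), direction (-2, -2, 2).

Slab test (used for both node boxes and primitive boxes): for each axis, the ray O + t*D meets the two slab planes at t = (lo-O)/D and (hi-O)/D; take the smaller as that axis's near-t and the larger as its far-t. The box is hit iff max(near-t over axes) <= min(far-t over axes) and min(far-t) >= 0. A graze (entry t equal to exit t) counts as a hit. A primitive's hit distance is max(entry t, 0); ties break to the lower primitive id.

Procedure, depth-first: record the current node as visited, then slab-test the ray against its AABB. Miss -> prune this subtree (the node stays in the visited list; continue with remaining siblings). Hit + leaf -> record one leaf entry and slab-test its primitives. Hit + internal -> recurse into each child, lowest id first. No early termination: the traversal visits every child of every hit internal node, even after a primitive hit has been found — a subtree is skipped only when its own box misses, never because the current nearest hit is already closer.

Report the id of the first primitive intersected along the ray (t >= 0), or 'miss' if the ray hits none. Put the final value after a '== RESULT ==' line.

Trace the traversal:
N0 x:[13/2,55/2] y:[11,29] z:[23/2,32] -> hit [23/2,55/2], descend [19, 20, 22, 30]
  N19 x:[33/2,24] y:[45/2,29] z:[17,32] -> hit [45/2,24], descend [1, 9, 24, 28]
    N1 x:[35/2,19] y:[26,29] z:[17,18] -> miss, prune
    N9 x:[33/2,43/2] y:[45/2,49/2] z:[53/2,31] -> miss, prune
    N24 x:[47/2,24] y:[24,25] z:[20,22] -> miss, prune
    N28 x:[45/2,24] y:[49/2,26] z:[59/2,32] -> miss, prune
  N20 x:[8,31/2] y:[15,29] z:[23/2,17] -> hit [15,31/2], descend [10, 16, 18, 21]
    N10 x:[8,11] y:[28,29] z:[15,17] -> miss, prune
    N16 x:[23/2,25/2] y:[24,49/2] z:[23/2,12] -> miss, prune
    N18 x:[25/2,15] y:[24,51/2] z:[31/2,17] -> miss, prune
    N21 x:[10,31/2] y:[15,18] z:[13,33/2] -> hit [15,31/2], descend [14, 25]
      N14 x:[15,31/2] y:[15,17] z:[27/2,33/2] -> hit [15,31/2] leaf, test {P6@t=15}
      N25 x:[10,21/2] y:[33/2,18] z:[13,15] -> miss, prune
  N22 x:[13/2,17] y:[11,29] z:[19,32] -> miss, prune
  N30 x:[17,55/2] y:[11,57/2] z:[27/2,16] -> miss, prune

order=[0, 19, 1, 9, 24, 28, 20, 10, 16, 18, 21, 14, 25, 22, 30]  |boxes|=15  |leaves|=1  hit=P6

== RESULT ==
6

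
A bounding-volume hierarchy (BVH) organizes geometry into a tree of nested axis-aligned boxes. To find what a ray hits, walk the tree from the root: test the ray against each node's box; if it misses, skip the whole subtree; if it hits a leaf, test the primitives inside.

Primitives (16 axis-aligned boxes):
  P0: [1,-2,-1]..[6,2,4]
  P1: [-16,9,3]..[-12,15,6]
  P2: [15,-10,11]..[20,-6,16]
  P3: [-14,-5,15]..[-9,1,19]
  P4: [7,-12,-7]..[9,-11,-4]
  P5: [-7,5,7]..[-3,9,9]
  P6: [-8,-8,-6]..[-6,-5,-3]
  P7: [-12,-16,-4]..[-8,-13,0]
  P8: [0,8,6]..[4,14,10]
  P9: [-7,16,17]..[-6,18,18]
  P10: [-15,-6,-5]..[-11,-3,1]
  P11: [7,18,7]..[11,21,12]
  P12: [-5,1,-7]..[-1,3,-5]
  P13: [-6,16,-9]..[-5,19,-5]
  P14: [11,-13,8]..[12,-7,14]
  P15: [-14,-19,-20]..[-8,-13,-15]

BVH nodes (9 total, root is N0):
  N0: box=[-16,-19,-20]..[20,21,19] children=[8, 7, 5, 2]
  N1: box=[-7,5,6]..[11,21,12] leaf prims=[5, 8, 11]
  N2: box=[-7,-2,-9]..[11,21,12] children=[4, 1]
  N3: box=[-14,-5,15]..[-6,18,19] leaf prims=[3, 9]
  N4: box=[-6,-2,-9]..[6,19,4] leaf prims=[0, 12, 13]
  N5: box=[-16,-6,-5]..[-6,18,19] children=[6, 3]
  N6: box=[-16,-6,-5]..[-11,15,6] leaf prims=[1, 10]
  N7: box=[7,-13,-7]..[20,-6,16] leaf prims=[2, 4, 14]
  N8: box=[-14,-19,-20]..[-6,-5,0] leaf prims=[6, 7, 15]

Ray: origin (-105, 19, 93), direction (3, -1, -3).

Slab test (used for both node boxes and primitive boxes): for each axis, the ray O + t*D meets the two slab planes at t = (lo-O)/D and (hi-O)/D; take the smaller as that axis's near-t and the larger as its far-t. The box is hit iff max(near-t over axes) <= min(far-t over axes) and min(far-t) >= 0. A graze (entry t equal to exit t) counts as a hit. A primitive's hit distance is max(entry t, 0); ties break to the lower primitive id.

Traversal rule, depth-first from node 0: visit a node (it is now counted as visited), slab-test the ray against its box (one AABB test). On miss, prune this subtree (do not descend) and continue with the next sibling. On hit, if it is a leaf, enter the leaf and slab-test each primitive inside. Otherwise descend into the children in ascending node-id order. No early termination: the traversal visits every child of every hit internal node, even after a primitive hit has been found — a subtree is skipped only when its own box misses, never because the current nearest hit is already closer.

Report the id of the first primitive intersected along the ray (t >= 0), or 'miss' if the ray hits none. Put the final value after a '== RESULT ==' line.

Trace the traversal:
N0 x:[89/3,125/3] y:[-2,38] z:[74/3,113/3] -> hit [89/3,113/3], descend [2, 5, 7, 8]
  N2 x:[98/3,116/3] y:[-2,21] z:[27,34] -> miss, prune
  N5 x:[89/3,33] y:[1,25] z:[74/3,98/3] -> miss, prune
  N7 x:[112/3,125/3] y:[25,32] z:[77/3,100/3] -> miss, prune
  N8 x:[91/3,33] y:[24,38] z:[31,113/3] -> hit [31,33] leaf, test {P6(miss), P7@t=32, P15(miss)}

order=[0, 2, 5, 7, 8]  |boxes|=5  |leaves|=1  hit=P7

== RESULT ==
7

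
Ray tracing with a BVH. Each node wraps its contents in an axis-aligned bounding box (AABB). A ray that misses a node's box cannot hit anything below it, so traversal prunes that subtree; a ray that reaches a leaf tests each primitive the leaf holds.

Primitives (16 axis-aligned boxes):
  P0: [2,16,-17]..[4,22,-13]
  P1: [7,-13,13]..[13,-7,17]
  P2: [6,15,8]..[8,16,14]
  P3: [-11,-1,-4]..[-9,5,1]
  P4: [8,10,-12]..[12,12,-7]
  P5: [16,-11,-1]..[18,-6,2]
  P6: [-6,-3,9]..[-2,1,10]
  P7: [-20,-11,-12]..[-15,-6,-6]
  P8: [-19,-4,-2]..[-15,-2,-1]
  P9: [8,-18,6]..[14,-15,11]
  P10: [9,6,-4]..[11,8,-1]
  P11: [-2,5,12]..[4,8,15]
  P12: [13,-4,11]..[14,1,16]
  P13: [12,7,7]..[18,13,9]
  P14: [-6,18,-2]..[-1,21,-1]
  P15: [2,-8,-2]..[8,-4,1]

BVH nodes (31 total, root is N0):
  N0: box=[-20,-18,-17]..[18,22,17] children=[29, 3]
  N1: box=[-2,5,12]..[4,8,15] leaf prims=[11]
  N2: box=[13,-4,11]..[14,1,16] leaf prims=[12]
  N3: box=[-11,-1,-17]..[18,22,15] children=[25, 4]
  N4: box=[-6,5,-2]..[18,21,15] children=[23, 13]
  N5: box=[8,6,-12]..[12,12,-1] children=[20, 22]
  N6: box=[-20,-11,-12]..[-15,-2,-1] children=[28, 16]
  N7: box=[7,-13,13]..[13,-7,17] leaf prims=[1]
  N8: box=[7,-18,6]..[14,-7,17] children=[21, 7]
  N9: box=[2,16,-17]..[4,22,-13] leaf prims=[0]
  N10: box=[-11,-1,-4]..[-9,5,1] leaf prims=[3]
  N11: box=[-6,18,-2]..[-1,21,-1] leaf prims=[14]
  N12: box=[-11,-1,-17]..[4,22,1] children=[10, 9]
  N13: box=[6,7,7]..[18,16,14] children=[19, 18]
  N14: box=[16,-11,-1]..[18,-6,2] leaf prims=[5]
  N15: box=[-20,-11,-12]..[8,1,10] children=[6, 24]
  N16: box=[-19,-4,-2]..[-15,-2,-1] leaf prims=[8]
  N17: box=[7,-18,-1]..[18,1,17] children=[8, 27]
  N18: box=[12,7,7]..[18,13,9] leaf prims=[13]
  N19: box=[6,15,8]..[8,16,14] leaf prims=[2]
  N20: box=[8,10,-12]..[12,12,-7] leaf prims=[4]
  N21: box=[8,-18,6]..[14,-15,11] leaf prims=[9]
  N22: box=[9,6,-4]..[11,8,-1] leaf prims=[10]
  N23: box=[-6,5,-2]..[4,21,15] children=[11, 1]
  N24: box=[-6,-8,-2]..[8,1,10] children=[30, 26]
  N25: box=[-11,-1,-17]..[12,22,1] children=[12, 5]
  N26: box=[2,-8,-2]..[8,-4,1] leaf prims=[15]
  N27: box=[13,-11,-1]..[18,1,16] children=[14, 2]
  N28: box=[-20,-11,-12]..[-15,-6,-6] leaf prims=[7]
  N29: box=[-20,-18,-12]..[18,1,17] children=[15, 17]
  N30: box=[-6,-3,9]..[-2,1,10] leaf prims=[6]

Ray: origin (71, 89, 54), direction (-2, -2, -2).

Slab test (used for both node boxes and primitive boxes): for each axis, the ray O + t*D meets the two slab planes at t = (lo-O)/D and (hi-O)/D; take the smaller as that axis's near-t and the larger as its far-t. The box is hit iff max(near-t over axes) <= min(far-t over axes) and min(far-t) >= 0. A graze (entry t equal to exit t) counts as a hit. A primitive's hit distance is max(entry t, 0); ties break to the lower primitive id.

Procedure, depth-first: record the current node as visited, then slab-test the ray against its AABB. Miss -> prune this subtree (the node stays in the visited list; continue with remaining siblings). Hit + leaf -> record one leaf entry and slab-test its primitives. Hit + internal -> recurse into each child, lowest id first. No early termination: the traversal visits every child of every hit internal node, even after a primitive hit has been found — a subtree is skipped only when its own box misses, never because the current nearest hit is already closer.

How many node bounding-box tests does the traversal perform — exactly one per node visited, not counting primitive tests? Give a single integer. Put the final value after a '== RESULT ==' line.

Walk:
N0 x:[53/2,91/2] y:[67/2,107/2] z:[37/2,71/2] -> hit [67/2,71/2], descend [3, 29]
  N3 x:[53/2,41] y:[67/2,45] z:[39/2,71/2] -> hit [67/2,71/2], descend [4, 25]
    N4 x:[53/2,77/2] y:[34,42] z:[39/2,28] -> miss, prune
    N25 x:[59/2,41] y:[67/2,45] z:[53/2,71/2] -> hit [67/2,71/2], descend [5, 12]
      N5 x:[59/2,63/2] y:[77/2,83/2] z:[55/2,33] -> miss, prune
      N12 x:[67/2,41] y:[67/2,45] z:[53/2,71/2] -> hit [67/2,71/2], descend [9, 10]
        N9 x:[67/2,69/2] y:[67/2,73/2] z:[67/2,71/2] -> hit [67/2,69/2] leaf, test {P0@t=67/2}
        N10 x:[40,41] y:[42,45] z:[53/2,29] -> miss, prune
  N29 x:[53/2,91/2] y:[44,107/2] z:[37/2,33] -> miss, prune

Summary -> nodes [0, 3, 4, 25, 5, 12, 9, 10, 29]; box-tests=9; leaf-entries=1; first=P0

== RESULT ==
9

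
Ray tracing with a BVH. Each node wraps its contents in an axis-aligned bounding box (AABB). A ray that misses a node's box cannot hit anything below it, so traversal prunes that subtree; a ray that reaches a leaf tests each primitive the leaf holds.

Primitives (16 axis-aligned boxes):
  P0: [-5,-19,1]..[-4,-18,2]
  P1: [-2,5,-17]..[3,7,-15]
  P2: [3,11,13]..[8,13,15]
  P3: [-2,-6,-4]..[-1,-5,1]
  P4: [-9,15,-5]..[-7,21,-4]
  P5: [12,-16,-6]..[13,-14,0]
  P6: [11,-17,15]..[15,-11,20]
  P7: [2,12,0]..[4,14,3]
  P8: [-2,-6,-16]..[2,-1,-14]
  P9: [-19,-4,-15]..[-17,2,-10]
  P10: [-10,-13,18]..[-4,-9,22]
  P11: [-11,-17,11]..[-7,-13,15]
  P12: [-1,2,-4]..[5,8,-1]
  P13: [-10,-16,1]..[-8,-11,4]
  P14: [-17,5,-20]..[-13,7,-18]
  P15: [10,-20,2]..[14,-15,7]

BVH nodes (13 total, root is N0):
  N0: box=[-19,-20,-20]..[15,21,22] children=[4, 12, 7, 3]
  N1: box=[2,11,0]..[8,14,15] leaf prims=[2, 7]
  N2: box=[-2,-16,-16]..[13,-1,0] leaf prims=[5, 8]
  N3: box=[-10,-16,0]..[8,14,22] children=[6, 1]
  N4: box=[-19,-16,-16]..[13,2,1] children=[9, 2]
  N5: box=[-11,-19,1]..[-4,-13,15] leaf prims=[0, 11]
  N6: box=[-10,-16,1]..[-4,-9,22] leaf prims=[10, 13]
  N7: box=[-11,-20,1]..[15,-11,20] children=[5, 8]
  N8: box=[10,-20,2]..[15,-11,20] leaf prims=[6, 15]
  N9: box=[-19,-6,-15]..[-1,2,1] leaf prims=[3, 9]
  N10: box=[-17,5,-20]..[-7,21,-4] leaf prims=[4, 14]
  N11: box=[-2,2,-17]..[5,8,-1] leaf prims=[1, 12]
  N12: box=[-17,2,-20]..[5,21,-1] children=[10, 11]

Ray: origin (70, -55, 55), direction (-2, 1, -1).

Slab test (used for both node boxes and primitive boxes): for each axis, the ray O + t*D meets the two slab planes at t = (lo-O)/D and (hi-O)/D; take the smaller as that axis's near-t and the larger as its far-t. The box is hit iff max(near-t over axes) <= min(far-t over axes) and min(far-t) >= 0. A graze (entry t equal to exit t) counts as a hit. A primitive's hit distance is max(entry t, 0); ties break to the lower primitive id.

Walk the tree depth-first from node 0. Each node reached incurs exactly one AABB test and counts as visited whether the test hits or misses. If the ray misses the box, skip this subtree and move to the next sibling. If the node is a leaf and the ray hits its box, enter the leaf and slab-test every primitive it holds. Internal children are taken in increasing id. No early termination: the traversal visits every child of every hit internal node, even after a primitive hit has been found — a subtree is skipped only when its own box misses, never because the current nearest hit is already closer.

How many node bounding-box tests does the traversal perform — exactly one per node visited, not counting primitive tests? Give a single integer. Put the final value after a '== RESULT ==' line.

Trace the traversal:
N0 x:[55/2,89/2] y:[35,76] z:[33,75] -> hit [35,89/2], descend [3, 4, 7, 12]
  N3 x:[31,40] y:[39,69] z:[33,55] -> hit [39,40], descend [1, 6]
    N1 x:[31,34] y:[66,69] z:[40,55] -> miss, prune
    N6 x:[37,40] y:[39,46] z:[33,54] -> hit [39,40] leaf, test {P10(miss), P13(miss)}
  N4 x:[57/2,89/2] y:[39,57] z:[54,71] -> miss, prune
  N7 x:[55/2,81/2] y:[35,44] z:[35,54] -> hit [35,81/2], descend [5, 8]
    N5 x:[37,81/2] y:[36,42] z:[40,54] -> hit [40,81/2] leaf, test {P0(miss), P11@t=40}
    N8 x:[55/2,30] y:[35,44] z:[35,53] -> miss, prune
  N12 x:[65/2,87/2] y:[57,76] z:[56,75] -> miss, prune

9 AABB tests over nodes [0, 3, 1, 6, 4, 7, 5, 8, 12]; 2 leaves entered; closest P11.

== RESULT ==
9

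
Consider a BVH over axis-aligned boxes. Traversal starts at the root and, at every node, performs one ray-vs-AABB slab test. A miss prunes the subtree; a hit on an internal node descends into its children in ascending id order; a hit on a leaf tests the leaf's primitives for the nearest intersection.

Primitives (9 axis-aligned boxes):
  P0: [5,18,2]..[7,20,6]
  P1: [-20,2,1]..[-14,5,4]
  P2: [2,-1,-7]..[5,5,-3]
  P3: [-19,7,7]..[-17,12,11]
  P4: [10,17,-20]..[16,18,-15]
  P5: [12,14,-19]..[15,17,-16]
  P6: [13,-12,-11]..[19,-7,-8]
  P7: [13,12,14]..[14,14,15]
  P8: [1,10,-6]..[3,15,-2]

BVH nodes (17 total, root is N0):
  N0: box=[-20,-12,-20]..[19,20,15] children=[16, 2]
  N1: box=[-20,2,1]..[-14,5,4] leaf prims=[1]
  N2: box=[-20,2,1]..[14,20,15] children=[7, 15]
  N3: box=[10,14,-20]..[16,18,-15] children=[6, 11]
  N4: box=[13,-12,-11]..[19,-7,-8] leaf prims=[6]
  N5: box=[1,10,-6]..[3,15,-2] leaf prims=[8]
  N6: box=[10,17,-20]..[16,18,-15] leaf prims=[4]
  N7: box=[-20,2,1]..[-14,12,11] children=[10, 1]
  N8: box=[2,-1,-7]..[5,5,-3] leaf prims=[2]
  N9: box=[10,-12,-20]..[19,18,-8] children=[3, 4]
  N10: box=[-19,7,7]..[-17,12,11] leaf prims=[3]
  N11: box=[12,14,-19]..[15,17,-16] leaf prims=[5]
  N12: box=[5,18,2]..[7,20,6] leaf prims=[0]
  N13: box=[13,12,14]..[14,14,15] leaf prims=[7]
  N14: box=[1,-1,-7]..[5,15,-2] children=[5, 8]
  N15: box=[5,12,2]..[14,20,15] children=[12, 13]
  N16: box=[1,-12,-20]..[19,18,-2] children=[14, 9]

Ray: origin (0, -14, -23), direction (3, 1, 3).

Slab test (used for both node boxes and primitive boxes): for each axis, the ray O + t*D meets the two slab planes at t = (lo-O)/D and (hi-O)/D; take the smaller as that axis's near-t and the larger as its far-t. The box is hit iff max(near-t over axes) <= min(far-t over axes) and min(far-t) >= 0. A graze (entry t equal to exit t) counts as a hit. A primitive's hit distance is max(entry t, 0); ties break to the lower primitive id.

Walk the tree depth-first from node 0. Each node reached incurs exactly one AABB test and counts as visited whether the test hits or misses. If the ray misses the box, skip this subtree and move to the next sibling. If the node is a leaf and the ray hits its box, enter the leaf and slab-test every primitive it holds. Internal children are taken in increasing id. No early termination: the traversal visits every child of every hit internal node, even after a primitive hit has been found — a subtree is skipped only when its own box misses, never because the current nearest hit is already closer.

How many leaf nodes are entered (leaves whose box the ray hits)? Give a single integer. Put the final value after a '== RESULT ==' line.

Trace the traversal:
N0 x:[-20/3,19/3] y:[2,34] z:[1,38/3] -> hit [2,19/3], descend [2, 16]
  N2 x:[-20/3,14/3] y:[16,34] z:[8,38/3] -> miss, prune
  N16 x:[1/3,19/3] y:[2,32] z:[1,7] -> hit [2,19/3], descend [9, 14]
    N9 x:[10/3,19/3] y:[2,32] z:[1,5] -> hit [10/3,5], descend [3, 4]
      N3 x:[10/3,16/3] y:[28,32] z:[1,8/3] -> miss, prune
      N4 x:[13/3,19/3] y:[2,7] z:[4,5] -> hit [13/3,5] leaf, test {P6@t=13/3}
    N14 x:[1/3,5/3] y:[13,29] z:[16/3,7] -> miss, prune

Visited [0, 2, 16, 9, 3, 4, 14]. Tests: 7 box, 1 leaf. Nearest: P6.

== RESULT ==
1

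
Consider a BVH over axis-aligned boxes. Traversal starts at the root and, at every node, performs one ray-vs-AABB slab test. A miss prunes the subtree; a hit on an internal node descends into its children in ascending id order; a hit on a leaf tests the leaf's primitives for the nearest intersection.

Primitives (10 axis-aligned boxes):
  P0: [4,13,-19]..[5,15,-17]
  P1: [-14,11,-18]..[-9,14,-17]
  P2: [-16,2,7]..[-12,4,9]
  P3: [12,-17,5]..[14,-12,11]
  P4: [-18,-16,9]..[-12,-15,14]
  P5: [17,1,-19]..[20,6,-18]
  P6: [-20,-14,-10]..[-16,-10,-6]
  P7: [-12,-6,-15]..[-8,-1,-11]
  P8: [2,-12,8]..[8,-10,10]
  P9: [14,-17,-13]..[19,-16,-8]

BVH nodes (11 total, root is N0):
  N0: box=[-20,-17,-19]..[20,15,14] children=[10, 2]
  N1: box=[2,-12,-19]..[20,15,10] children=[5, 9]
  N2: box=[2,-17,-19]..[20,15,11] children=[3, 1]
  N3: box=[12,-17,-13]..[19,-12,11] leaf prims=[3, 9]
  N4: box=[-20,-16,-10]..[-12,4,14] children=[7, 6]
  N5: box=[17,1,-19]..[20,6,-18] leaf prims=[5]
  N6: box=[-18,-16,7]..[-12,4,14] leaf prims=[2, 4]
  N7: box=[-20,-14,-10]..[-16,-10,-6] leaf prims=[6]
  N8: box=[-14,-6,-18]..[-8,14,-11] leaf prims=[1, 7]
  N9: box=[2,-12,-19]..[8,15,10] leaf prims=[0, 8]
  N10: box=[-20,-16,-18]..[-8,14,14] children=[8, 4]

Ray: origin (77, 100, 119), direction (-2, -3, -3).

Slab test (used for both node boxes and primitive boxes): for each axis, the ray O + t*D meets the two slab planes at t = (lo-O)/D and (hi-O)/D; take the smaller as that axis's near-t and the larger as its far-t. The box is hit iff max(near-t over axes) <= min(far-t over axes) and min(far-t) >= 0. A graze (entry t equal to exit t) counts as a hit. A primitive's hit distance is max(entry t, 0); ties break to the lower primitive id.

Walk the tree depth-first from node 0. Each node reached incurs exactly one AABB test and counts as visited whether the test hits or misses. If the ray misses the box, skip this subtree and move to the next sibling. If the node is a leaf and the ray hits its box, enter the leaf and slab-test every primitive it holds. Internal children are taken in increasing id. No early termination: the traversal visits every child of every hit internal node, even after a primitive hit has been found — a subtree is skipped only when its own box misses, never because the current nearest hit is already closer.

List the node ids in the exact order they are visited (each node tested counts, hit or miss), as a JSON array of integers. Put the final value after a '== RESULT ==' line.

Trace the traversal:
N0 x:[57/2,97/2] y:[85/3,39] z:[35,46] -> hit [35,39], descend [2, 10]
  N2 x:[57/2,75/2] y:[85/3,39] z:[36,46] -> hit [36,75/2], descend [1, 3]
    N1 x:[57/2,75/2] y:[85/3,112/3] z:[109/3,46] -> hit [109/3,112/3], descend [5, 9]
      N5 x:[57/2,30] y:[94/3,33] z:[137/3,46] -> miss, prune
      N9 x:[69/2,75/2] y:[85/3,112/3] z:[109/3,46] -> hit [109/3,112/3] leaf, test {P0(miss), P8@t=110/3}
    N3 x:[29,65/2] y:[112/3,39] z:[36,44] -> miss, prune
  N10 x:[85/2,97/2] y:[86/3,116/3] z:[35,137/3] -> miss, prune

order=[0, 2, 1, 5, 9, 3, 10]  |boxes|=7  |leaves|=1  hit=P8

== RESULT ==
[0, 2, 1, 5, 9, 3, 10]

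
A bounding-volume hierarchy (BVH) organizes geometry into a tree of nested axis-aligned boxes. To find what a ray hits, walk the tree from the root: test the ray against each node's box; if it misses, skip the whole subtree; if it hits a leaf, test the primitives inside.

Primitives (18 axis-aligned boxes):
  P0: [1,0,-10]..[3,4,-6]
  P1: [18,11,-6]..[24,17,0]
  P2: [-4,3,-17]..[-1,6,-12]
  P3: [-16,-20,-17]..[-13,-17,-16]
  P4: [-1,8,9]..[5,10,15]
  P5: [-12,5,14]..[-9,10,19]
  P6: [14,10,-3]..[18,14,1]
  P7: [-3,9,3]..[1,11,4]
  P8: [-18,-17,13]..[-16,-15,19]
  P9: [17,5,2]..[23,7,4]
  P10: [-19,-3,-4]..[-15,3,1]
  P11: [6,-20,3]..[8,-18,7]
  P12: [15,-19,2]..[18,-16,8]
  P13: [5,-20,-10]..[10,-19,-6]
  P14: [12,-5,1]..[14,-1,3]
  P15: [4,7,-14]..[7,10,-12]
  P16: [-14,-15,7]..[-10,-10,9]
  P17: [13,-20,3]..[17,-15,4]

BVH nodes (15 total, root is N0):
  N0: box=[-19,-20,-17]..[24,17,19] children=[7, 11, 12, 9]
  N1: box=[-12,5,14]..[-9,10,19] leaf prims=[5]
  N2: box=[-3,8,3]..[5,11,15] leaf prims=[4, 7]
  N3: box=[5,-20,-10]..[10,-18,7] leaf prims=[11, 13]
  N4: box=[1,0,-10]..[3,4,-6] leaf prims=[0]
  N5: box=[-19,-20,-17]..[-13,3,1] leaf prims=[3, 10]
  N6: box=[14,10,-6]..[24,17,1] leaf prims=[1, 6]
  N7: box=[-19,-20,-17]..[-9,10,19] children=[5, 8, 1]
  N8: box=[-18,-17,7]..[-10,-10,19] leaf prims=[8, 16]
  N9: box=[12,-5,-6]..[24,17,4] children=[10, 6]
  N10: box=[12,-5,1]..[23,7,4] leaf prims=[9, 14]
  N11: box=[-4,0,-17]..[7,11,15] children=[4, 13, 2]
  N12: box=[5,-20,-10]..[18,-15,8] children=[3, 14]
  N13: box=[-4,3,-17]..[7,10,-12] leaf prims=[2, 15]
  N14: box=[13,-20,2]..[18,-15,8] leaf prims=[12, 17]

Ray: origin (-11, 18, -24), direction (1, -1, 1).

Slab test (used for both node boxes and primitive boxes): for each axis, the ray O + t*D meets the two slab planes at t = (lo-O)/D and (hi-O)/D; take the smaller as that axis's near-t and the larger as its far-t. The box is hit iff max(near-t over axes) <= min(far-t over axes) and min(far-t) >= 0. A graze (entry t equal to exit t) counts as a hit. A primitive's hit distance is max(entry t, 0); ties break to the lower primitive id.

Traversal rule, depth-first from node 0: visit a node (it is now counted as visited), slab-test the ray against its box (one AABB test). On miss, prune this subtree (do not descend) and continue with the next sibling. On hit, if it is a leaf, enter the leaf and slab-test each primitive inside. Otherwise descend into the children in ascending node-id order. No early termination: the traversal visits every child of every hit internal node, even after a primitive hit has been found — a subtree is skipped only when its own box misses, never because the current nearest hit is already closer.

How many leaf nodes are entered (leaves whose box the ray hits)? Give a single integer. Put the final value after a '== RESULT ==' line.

Trace the traversal:
N0 x:[-8,35] y:[1,38] z:[7,43] -> hit [7,35], descend [7, 9, 11, 12]
  N7 x:[-8,2] y:[8,38] z:[7,43] -> miss, prune
  N9 x:[23,35] y:[1,23] z:[18,28] -> hit [23,23], descend [6, 10]
    N6 x:[25,35] y:[1,8] z:[18,25] -> miss, prune
    N10 x:[23,34] y:[11,23] z:[25,28] -> miss, prune
  N11 x:[7,18] y:[7,18] z:[7,39] -> hit [7,18], descend [2, 4, 13]
    N2 x:[8,16] y:[7,10] z:[27,39] -> miss, prune
    N4 x:[12,14] y:[14,18] z:[14,18] -> hit [14,14] leaf, test {P0@t=14}
    N13 x:[7,18] y:[8,15] z:[7,12] -> hit [8,12] leaf, test {P2(miss), P15(miss)}
  N12 x:[16,29] y:[33,38] z:[14,32] -> miss, prune

Summary -> nodes [0, 7, 9, 6, 10, 11, 2, 4, 13, 12]; box-tests=10; leaf-entries=2; first=P0

== RESULT ==
2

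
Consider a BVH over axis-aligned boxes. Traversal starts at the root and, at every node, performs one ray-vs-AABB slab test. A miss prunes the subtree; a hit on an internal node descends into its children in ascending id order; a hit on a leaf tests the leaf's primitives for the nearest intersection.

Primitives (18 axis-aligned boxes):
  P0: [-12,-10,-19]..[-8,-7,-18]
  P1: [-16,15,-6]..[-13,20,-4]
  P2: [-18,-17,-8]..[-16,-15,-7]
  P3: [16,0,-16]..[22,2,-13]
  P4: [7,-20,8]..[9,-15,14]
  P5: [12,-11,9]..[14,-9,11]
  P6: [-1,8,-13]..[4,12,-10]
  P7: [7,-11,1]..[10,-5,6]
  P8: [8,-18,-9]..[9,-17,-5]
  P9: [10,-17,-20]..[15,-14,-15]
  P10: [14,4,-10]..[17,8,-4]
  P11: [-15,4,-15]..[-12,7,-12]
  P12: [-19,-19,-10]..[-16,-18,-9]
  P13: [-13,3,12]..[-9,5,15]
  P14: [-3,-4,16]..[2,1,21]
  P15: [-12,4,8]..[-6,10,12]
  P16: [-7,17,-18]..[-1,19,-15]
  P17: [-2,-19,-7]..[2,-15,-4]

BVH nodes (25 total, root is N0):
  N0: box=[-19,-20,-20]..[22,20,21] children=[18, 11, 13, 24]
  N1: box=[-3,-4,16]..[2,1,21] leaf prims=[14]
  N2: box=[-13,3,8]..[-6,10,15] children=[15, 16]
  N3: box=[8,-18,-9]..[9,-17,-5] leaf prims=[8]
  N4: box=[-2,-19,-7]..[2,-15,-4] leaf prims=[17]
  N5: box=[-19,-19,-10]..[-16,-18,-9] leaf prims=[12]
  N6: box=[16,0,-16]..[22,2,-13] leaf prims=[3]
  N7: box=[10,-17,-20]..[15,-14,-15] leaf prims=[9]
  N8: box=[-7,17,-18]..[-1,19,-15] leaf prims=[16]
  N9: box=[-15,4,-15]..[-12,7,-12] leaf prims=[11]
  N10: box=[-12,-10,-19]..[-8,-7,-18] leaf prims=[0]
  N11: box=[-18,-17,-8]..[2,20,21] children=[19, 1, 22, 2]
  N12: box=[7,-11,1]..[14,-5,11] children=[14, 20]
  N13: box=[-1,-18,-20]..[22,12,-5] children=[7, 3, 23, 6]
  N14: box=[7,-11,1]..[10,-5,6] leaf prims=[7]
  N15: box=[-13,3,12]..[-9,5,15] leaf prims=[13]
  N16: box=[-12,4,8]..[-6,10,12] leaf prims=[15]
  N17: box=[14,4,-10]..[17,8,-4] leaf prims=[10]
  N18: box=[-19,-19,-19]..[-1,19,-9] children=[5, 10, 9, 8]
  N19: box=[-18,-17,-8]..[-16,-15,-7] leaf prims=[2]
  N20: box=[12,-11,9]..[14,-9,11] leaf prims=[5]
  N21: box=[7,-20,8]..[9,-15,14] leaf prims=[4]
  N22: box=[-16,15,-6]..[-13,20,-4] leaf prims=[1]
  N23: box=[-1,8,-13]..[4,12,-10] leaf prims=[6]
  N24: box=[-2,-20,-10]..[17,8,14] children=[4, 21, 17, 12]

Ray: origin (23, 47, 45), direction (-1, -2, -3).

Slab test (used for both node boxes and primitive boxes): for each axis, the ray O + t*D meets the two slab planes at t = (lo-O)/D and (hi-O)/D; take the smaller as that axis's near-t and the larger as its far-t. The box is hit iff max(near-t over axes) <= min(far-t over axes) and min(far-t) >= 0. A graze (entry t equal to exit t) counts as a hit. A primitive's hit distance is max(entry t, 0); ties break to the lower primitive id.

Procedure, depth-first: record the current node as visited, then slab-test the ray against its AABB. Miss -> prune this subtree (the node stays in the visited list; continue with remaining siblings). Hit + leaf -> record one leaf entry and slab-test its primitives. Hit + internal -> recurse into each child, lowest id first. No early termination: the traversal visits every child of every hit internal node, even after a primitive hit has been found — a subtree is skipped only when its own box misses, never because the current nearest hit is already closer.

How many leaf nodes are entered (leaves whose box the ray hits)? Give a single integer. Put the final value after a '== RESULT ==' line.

Trace the traversal:
N0 x:[1,42] y:[27/2,67/2] z:[8,65/3] -> hit [27/2,65/3], descend [11, 13, 18, 24]
  N11 x:[21,41] y:[27/2,32] z:[8,53/3] -> miss, prune
  N13 x:[1,24] y:[35/2,65/2] z:[50/3,65/3] -> hit [35/2,65/3], descend [3, 6, 7, 23]
    N3 x:[14,15] y:[32,65/2] z:[50/3,18] -> miss, prune
    N6 x:[1,7] y:[45/2,47/2] z:[58/3,61/3] -> miss, prune
    N7 x:[8,13] y:[61/2,32] z:[20,65/3] -> miss, prune
    N23 x:[19,24] y:[35/2,39/2] z:[55/3,58/3] -> hit [19,58/3] leaf, test {P6@t=19}
  N18 x:[24,42] y:[14,33] z:[18,64/3] -> miss, prune
  N24 x:[6,25] y:[39/2,67/2] z:[31/3,55/3] -> miss, prune

Visited [0, 11, 13, 3, 6, 7, 23, 18, 24]. Tests: 9 box, 1 leaf. Nearest: P6.

== RESULT ==
1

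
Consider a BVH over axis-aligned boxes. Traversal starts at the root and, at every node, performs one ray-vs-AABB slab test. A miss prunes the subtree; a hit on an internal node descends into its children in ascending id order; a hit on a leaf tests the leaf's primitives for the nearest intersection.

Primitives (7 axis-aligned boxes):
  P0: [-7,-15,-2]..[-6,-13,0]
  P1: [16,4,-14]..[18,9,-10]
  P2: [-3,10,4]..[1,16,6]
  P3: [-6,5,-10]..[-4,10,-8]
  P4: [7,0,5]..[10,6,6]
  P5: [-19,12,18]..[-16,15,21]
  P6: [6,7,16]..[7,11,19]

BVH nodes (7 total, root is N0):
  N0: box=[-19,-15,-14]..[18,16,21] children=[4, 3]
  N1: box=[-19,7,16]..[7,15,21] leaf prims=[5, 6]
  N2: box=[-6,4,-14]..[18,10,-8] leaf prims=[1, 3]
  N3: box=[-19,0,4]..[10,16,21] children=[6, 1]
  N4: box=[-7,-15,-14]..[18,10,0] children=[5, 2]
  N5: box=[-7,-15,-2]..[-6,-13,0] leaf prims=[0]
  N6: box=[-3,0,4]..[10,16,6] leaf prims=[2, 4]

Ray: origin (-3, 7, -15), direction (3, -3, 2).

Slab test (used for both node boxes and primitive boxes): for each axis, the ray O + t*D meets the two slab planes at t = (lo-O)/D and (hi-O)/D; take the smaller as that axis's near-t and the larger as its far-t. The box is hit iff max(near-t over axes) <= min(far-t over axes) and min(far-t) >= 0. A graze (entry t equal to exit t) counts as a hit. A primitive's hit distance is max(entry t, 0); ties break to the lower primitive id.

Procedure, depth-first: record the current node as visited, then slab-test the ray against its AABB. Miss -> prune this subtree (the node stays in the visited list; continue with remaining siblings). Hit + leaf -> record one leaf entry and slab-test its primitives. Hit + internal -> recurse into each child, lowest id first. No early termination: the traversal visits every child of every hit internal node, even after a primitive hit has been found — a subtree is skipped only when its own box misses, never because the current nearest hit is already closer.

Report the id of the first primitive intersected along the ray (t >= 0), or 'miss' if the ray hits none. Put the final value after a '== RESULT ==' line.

Walk:
N0 x:[-16/3,7] y:[-3,22/3] z:[1/2,18] -> hit [1/2,7], descend [3, 4]
  N3 x:[-16/3,13/3] y:[-3,7/3] z:[19/2,18] -> miss, prune
  N4 x:[-4/3,7] y:[-1,22/3] z:[1/2,15/2] -> hit [1/2,7], descend [2, 5]
    N2 x:[-1,7] y:[-1,1] z:[1/2,7/2] -> hit [1/2,1] leaf, test {P1(miss), P3(miss)}
    N5 x:[-4/3,-1] y:[20/3,22/3] z:[13/2,15/2] -> miss, prune

order=[0, 3, 4, 2, 5]  |boxes|=5  |leaves|=1  hit=miss

== RESULT ==
miss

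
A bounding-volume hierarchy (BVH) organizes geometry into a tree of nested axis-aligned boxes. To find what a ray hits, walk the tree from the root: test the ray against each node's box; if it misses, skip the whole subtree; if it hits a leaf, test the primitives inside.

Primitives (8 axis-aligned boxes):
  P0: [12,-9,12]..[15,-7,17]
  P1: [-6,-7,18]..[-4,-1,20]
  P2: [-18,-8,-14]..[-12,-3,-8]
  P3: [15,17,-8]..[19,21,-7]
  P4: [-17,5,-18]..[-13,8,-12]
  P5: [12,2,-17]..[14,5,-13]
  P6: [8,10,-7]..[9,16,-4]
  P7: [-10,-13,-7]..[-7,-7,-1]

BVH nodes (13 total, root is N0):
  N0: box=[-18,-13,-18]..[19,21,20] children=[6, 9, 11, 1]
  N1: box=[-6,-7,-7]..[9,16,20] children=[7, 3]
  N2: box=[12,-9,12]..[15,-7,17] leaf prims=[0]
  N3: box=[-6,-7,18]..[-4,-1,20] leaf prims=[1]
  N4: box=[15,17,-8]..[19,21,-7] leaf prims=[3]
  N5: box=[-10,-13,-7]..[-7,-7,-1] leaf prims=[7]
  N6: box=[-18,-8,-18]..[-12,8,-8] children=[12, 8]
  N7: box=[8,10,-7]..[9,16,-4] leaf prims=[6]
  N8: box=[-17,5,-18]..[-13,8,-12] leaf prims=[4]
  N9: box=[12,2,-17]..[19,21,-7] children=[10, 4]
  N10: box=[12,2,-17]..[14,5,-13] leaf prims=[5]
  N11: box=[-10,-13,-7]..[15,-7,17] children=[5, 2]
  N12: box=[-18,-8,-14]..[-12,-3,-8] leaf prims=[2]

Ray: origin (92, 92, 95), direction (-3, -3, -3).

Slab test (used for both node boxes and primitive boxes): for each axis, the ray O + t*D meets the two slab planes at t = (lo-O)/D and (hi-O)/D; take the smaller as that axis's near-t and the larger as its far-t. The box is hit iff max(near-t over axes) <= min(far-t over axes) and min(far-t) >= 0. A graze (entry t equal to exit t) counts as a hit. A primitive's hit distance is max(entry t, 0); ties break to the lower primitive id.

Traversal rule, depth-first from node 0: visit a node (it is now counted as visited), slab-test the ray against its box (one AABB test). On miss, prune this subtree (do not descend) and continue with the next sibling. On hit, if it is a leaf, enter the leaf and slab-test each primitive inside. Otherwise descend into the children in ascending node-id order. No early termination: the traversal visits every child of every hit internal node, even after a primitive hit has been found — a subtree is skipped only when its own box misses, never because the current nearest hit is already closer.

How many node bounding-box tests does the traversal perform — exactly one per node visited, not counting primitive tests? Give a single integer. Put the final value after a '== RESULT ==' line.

Walk:
N0 x:[73/3,110/3] y:[71/3,35] z:[25,113/3] -> hit [25,35], descend [1, 6, 9, 11]
  N1 x:[83/3,98/3] y:[76/3,33] z:[25,34] -> hit [83/3,98/3], descend [3, 7]
    N3 x:[32,98/3] y:[31,33] z:[25,77/3] -> miss, prune
    N7 x:[83/3,28] y:[76/3,82/3] z:[33,34] -> miss, prune
  N6 x:[104/3,110/3] y:[28,100/3] z:[103/3,113/3] -> miss, prune
  N9 x:[73/3,80/3] y:[71/3,30] z:[34,112/3] -> miss, prune
  N11 x:[77/3,34] y:[33,35] z:[26,34] -> hit [33,34], descend [2, 5]
    N2 x:[77/3,80/3] y:[33,101/3] z:[26,83/3] -> miss, prune
    N5 x:[33,34] y:[33,35] z:[32,34] -> hit [33,34] leaf, test {P7@t=33}

Visited [0, 1, 3, 7, 6, 9, 11, 2, 5]. Tests: 9 box, 1 leaf. Nearest: P7.

== RESULT ==
9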